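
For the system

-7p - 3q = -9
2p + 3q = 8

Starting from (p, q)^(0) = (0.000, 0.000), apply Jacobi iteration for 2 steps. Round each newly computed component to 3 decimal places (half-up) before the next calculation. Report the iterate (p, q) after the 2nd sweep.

Iteration 1:
  p = (-9 - (-3)·0.000) / (-7) = 1.286
  q = (8 - (2)·0.000) / (3) = 2.667
Iteration 2:
  p = (-9 - (-3)·2.667) / (-7) = 0.143
  q = (8 - (2)·1.286) / (3) = 1.809

(0.143, 1.809)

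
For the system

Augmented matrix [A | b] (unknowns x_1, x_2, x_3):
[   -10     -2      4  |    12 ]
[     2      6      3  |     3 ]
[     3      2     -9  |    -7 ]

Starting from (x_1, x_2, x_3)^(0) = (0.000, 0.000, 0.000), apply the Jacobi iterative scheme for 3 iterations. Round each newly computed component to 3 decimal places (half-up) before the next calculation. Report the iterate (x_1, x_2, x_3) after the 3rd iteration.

(-1.107, 0.585, 0.562)

Iteration 1:
  x_1 = (12 - (-2)·0.000 - (4)·0.000) / (-10) = -1.200
  x_2 = (3 - (2)·0.000 - (3)·0.000) / (6) = 0.500
  x_3 = (-7 - (3)·0.000 - (2)·0.000) / (-9) = 0.778
Iteration 2:
  x_1 = (12 - (-2)·0.500 - (4)·0.778) / (-10) = -0.989
  x_2 = (3 - (2)·-1.200 - (3)·0.778) / (6) = 0.511
  x_3 = (-7 - (3)·-1.200 - (2)·0.500) / (-9) = 0.489
Iteration 3:
  x_1 = (12 - (-2)·0.511 - (4)·0.489) / (-10) = -1.107
  x_2 = (3 - (2)·-0.989 - (3)·0.489) / (6) = 0.585
  x_3 = (-7 - (3)·-0.989 - (2)·0.511) / (-9) = 0.562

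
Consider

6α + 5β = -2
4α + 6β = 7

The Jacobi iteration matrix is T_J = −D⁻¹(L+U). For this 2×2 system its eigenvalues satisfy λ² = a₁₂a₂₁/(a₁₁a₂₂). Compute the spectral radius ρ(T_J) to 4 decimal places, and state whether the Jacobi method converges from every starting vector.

a₁₂a₂₁/(a₁₁a₂₂) = (5)·(4) / ((6)·(6)) = 0.555556
ρ = √|0.555556| = √0.555556 = 0.7454
ρ < 1, so Jacobi converges

0.7454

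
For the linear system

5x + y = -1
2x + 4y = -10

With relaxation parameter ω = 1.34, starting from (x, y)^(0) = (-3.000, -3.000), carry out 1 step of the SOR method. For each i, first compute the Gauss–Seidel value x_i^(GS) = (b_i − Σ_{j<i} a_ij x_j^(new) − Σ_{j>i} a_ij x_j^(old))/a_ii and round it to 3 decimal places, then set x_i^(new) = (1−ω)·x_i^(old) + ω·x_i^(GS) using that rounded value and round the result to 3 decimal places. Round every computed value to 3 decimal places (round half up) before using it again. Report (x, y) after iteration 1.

(1.556, -3.373)

Iteration 1:
  x: GS value = (-1 - (1)·-3.000) / (5) = 0.400;  x ← (1−ω)·-3.000 + ω·0.400 = 1.556
  y: GS value = (-10 - (2)·1.556) / (4) = -3.278;  y ← (1−ω)·-3.000 + ω·-3.278 = -3.373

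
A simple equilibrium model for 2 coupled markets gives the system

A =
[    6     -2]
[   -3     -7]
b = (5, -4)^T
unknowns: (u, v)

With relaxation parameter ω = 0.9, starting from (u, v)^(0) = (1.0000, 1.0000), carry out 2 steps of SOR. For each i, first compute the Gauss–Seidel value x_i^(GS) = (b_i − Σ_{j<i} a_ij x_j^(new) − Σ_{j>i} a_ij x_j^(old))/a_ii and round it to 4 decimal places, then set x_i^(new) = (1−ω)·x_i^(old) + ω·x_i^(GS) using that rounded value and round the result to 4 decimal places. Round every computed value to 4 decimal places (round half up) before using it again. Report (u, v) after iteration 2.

(0.9162, 0.1780)

Iteration 1:
  u: GS value = (5 - (-2)·1.0000) / (6) = 1.1667;  u ← (1−ω)·1.0000 + ω·1.1667 = 1.1500
  v: GS value = (-4 - (-3)·1.1500) / (-7) = 0.0786;  v ← (1−ω)·1.0000 + ω·0.0786 = 0.1707
Iteration 2:
  u: GS value = (5 - (-2)·0.1707) / (6) = 0.8902;  u ← (1−ω)·1.1500 + ω·0.8902 = 0.9162
  v: GS value = (-4 - (-3)·0.9162) / (-7) = 0.1788;  v ← (1−ω)·0.1707 + ω·0.1788 = 0.1780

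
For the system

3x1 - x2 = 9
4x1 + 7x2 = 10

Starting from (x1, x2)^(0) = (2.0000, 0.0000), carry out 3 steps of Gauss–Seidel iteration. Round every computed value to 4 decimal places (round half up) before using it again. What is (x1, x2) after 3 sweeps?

(2.9229, -0.2417)

Iteration 1:
  x1 = (9 - (-1)·0.0000) / (3) = 3.0000
  x2 = (10 - (4)·3.0000) / (7) = -0.2857
Iteration 2:
  x1 = (9 - (-1)·-0.2857) / (3) = 2.9048
  x2 = (10 - (4)·2.9048) / (7) = -0.2313
Iteration 3:
  x1 = (9 - (-1)·-0.2313) / (3) = 2.9229
  x2 = (10 - (4)·2.9229) / (7) = -0.2417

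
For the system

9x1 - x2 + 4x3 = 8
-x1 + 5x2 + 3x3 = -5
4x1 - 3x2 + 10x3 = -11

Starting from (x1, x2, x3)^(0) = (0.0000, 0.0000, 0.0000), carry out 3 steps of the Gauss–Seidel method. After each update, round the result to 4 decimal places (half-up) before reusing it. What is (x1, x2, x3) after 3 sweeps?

(1.6467, 0.3025, -1.6679)

Iteration 1:
  x1 = (8 - (-1)·0.0000 - (4)·0.0000) / (9) = 0.8889
  x2 = (-5 - (-1)·0.8889 - (3)·0.0000) / (5) = -0.8222
  x3 = (-11 - (4)·0.8889 - (-3)·-0.8222) / (10) = -1.7022
Iteration 2:
  x1 = (8 - (-1)·-0.8222 - (4)·-1.7022) / (9) = 1.5541
  x2 = (-5 - (-1)·1.5541 - (3)·-1.7022) / (5) = 0.3321
  x3 = (-11 - (4)·1.5541 - (-3)·0.3321) / (10) = -1.6220
Iteration 3:
  x1 = (8 - (-1)·0.3321 - (4)·-1.6220) / (9) = 1.6467
  x2 = (-5 - (-1)·1.6467 - (3)·-1.6220) / (5) = 0.3025
  x3 = (-11 - (4)·1.6467 - (-3)·0.3025) / (10) = -1.6679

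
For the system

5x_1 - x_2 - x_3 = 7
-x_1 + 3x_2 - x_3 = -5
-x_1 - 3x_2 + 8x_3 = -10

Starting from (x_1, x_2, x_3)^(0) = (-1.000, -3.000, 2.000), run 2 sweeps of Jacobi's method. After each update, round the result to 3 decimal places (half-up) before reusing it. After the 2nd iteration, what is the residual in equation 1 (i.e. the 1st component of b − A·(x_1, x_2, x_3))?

Iteration 1:
  x_1 = (7 - (-1)·-3.000 - (-1)·2.000) / (5) = 1.200
  x_2 = (-5 - (-1)·-1.000 - (-1)·2.000) / (3) = -1.333
  x_3 = (-10 - (-1)·-1.000 - (-3)·-3.000) / (8) = -2.500
Iteration 2:
  x_1 = (7 - (-1)·-1.333 - (-1)·-2.500) / (5) = 0.633
  x_2 = (-5 - (-1)·1.200 - (-1)·-2.500) / (3) = -2.100
  x_3 = (-10 - (-1)·1.200 - (-3)·-1.333) / (8) = -1.600
Residual b − A·x = (0.135, 0.333, -2.867)

0.135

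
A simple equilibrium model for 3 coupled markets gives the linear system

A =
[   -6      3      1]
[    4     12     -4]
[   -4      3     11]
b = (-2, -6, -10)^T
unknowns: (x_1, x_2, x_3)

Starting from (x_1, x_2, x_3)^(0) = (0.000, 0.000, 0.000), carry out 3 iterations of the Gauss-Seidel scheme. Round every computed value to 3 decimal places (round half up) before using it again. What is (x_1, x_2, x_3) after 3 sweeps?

Iteration 1:
  x_1 = (-2 - (3)·0.000 - (1)·0.000) / (-6) = 0.333
  x_2 = (-6 - (4)·0.333 - (-4)·0.000) / (12) = -0.611
  x_3 = (-10 - (-4)·0.333 - (3)·-0.611) / (11) = -0.621
Iteration 2:
  x_1 = (-2 - (3)·-0.611 - (1)·-0.621) / (-6) = -0.076
  x_2 = (-6 - (4)·-0.076 - (-4)·-0.621) / (12) = -0.682
  x_3 = (-10 - (-4)·-0.076 - (3)·-0.682) / (11) = -0.751
Iteration 3:
  x_1 = (-2 - (3)·-0.682 - (1)·-0.751) / (-6) = -0.133
  x_2 = (-6 - (4)·-0.133 - (-4)·-0.751) / (12) = -0.706
  x_3 = (-10 - (-4)·-0.133 - (3)·-0.706) / (11) = -0.765

(-0.133, -0.706, -0.765)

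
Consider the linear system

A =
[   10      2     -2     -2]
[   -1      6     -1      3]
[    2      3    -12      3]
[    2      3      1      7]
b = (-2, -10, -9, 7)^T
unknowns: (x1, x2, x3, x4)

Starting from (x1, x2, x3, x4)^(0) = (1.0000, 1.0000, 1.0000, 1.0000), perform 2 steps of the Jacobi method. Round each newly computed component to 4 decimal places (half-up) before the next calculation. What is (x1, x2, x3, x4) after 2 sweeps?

Iteration 1:
  x1 = (-2 - (2)·1.0000 - (-2)·1.0000 - (-2)·1.0000) / (10) = 0.0000
  x2 = (-10 - (-1)·1.0000 - (-1)·1.0000 - (3)·1.0000) / (6) = -1.8333
  x3 = (-9 - (2)·1.0000 - (3)·1.0000 - (3)·1.0000) / (-12) = 1.4167
  x4 = (7 - (2)·1.0000 - (3)·1.0000 - (1)·1.0000) / (7) = 0.1429
Iteration 2:
  x1 = (-2 - (2)·-1.8333 - (-2)·1.4167 - (-2)·0.1429) / (10) = 0.4786
  x2 = (-10 - (-1)·0.0000 - (-1)·1.4167 - (3)·0.1429) / (6) = -1.5020
  x3 = (-9 - (2)·0.0000 - (3)·-1.8333 - (3)·0.1429) / (-12) = 0.3274
  x4 = (7 - (2)·0.0000 - (3)·-1.8333 - (1)·1.4167) / (7) = 1.5833

(0.4786, -1.5020, 0.3274, 1.5833)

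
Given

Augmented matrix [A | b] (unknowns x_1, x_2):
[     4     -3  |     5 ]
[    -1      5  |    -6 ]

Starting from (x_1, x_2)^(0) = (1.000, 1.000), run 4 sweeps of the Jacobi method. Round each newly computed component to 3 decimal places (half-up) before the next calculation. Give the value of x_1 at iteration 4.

Iteration 1:
  x_1 = (5 - (-3)·1.000) / (4) = 2.000
  x_2 = (-6 - (-1)·1.000) / (5) = -1.000
Iteration 2:
  x_1 = (5 - (-3)·-1.000) / (4) = 0.500
  x_2 = (-6 - (-1)·2.000) / (5) = -0.800
Iteration 3:
  x_1 = (5 - (-3)·-0.800) / (4) = 0.650
  x_2 = (-6 - (-1)·0.500) / (5) = -1.100
Iteration 4:
  x_1 = (5 - (-3)·-1.100) / (4) = 0.425
  x_2 = (-6 - (-1)·0.650) / (5) = -1.070

0.425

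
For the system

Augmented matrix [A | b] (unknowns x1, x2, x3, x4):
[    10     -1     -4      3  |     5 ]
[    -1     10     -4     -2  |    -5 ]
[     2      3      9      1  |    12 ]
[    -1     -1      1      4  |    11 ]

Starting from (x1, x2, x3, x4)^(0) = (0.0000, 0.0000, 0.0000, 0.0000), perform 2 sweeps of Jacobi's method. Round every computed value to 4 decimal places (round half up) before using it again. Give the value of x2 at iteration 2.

0.6333

Iteration 1:
  x1 = (5 - (-1)·0.0000 - (-4)·0.0000 - (3)·0.0000) / (10) = 0.5000
  x2 = (-5 - (-1)·0.0000 - (-4)·0.0000 - (-2)·0.0000) / (10) = -0.5000
  x3 = (12 - (2)·0.0000 - (3)·0.0000 - (1)·0.0000) / (9) = 1.3333
  x4 = (11 - (-1)·0.0000 - (-1)·0.0000 - (1)·0.0000) / (4) = 2.7500
Iteration 2:
  x1 = (5 - (-1)·-0.5000 - (-4)·1.3333 - (3)·2.7500) / (10) = 0.1583
  x2 = (-5 - (-1)·0.5000 - (-4)·1.3333 - (-2)·2.7500) / (10) = 0.6333
  x3 = (12 - (2)·0.5000 - (3)·-0.5000 - (1)·2.7500) / (9) = 1.0833
  x4 = (11 - (-1)·0.5000 - (-1)·-0.5000 - (1)·1.3333) / (4) = 2.4167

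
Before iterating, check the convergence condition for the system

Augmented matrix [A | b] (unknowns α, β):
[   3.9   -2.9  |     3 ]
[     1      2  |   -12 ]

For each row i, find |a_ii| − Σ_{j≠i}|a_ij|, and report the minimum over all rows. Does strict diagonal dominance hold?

row 1: |3.9| − (2.9) = 1
row 2: |2| − (1) = 1
minimum over rows = 1 → strictly diagonally dominant (convergence guaranteed)

1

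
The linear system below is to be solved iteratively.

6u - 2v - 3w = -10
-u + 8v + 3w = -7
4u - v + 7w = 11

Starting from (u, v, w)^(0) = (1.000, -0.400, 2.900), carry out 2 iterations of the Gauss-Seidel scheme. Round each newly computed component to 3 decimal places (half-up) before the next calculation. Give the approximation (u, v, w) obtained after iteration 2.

(-1.593, -1.631, 2.249)

Iteration 1:
  u = (-10 - (-2)·-0.400 - (-3)·2.900) / (6) = -0.350
  v = (-7 - (-1)·-0.350 - (3)·2.900) / (8) = -2.006
  w = (11 - (4)·-0.350 - (-1)·-2.006) / (7) = 1.485
Iteration 2:
  u = (-10 - (-2)·-2.006 - (-3)·1.485) / (6) = -1.593
  v = (-7 - (-1)·-1.593 - (3)·1.485) / (8) = -1.631
  w = (11 - (4)·-1.593 - (-1)·-1.631) / (7) = 2.249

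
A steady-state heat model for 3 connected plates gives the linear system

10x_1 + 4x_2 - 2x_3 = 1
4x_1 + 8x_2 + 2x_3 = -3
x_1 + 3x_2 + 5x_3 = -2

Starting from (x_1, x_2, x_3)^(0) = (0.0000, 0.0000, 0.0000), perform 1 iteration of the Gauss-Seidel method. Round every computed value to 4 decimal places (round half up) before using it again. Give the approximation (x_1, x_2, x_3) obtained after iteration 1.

Iteration 1:
  x_1 = (1 - (4)·0.0000 - (-2)·0.0000) / (10) = 0.1000
  x_2 = (-3 - (4)·0.1000 - (2)·0.0000) / (8) = -0.4250
  x_3 = (-2 - (1)·0.1000 - (3)·-0.4250) / (5) = -0.1650

(0.1000, -0.4250, -0.1650)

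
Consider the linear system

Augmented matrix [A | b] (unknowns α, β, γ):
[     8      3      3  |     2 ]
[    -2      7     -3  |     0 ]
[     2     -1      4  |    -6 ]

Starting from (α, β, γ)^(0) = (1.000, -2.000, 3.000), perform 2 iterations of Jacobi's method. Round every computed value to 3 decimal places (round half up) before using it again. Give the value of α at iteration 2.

Iteration 1:
  α = (2 - (3)·-2.000 - (3)·3.000) / (8) = -0.125
  β = (0 - (-2)·1.000 - (-3)·3.000) / (7) = 1.571
  γ = (-6 - (2)·1.000 - (-1)·-2.000) / (4) = -2.500
Iteration 2:
  α = (2 - (3)·1.571 - (3)·-2.500) / (8) = 0.598
  β = (0 - (-2)·-0.125 - (-3)·-2.500) / (7) = -1.107
  γ = (-6 - (2)·-0.125 - (-1)·1.571) / (4) = -1.045

0.598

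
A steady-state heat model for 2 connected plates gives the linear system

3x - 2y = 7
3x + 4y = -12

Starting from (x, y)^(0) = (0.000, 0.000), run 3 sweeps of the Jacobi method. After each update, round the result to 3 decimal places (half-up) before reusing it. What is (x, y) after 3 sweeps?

Iteration 1:
  x = (7 - (-2)·0.000) / (3) = 2.333
  y = (-12 - (3)·0.000) / (4) = -3.000
Iteration 2:
  x = (7 - (-2)·-3.000) / (3) = 0.333
  y = (-12 - (3)·2.333) / (4) = -4.750
Iteration 3:
  x = (7 - (-2)·-4.750) / (3) = -0.833
  y = (-12 - (3)·0.333) / (4) = -3.250

(-0.833, -3.250)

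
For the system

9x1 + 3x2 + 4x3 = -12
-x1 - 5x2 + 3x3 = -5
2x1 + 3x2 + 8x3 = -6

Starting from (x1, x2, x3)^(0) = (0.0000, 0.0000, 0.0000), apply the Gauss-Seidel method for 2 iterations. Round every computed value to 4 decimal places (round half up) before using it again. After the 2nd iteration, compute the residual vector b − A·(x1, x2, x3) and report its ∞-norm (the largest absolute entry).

Iteration 1:
  x1 = (-12 - (3)·0.0000 - (4)·0.0000) / (9) = -1.3333
  x2 = (-5 - (-1)·-1.3333 - (3)·0.0000) / (-5) = 1.2667
  x3 = (-6 - (2)·-1.3333 - (3)·1.2667) / (8) = -0.8917
Iteration 2:
  x1 = (-12 - (3)·1.2667 - (4)·-0.8917) / (9) = -1.3593
  x2 = (-5 - (-1)·-1.3593 - (3)·-0.8917) / (-5) = 0.7368
  x3 = (-6 - (2)·-1.3593 - (3)·0.7368) / (8) = -0.6865
Residual b − A·x = (0.7693, -0.6158, 0.0002); ∞-norm = 0.7693

0.7693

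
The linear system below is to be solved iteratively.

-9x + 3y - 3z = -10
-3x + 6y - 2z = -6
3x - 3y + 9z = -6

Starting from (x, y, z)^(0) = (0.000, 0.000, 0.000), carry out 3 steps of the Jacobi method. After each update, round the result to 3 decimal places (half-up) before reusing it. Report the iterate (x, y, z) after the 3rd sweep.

(1.345, -0.957, -1.222)

Iteration 1:
  x = (-10 - (3)·0.000 - (-3)·0.000) / (-9) = 1.111
  y = (-6 - (-3)·0.000 - (-2)·0.000) / (6) = -1.000
  z = (-6 - (3)·0.000 - (-3)·0.000) / (9) = -0.667
Iteration 2:
  x = (-10 - (3)·-1.000 - (-3)·-0.667) / (-9) = 1.000
  y = (-6 - (-3)·1.111 - (-2)·-0.667) / (6) = -0.667
  z = (-6 - (3)·1.111 - (-3)·-1.000) / (9) = -1.370
Iteration 3:
  x = (-10 - (3)·-0.667 - (-3)·-1.370) / (-9) = 1.345
  y = (-6 - (-3)·1.000 - (-2)·-1.370) / (6) = -0.957
  z = (-6 - (3)·1.000 - (-3)·-0.667) / (9) = -1.222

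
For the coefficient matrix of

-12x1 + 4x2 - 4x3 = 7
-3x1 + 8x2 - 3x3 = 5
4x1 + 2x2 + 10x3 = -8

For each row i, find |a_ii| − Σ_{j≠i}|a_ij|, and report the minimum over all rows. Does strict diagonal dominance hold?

row 1: |-12| − (4+4) = 4
row 2: |8| − (3+3) = 2
row 3: |10| − (4+2) = 4
minimum over rows = 2 → strictly diagonally dominant (convergence guaranteed)

2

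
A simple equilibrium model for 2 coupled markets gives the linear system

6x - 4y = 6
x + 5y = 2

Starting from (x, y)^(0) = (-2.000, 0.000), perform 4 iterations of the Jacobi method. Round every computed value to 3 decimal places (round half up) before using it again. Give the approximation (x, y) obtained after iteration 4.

Iteration 1:
  x = (6 - (-4)·0.000) / (6) = 1.000
  y = (2 - (1)·-2.000) / (5) = 0.800
Iteration 2:
  x = (6 - (-4)·0.800) / (6) = 1.533
  y = (2 - (1)·1.000) / (5) = 0.200
Iteration 3:
  x = (6 - (-4)·0.200) / (6) = 1.133
  y = (2 - (1)·1.533) / (5) = 0.093
Iteration 4:
  x = (6 - (-4)·0.093) / (6) = 1.062
  y = (2 - (1)·1.133) / (5) = 0.173

(1.062, 0.173)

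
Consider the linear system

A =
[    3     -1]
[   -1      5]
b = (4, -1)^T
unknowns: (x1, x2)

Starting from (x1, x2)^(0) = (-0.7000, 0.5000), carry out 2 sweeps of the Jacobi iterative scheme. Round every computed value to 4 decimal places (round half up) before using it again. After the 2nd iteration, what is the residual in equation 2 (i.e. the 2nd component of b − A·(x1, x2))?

Iteration 1:
  x1 = (4 - (-1)·0.5000) / (3) = 1.5000
  x2 = (-1 - (-1)·-0.7000) / (5) = -0.3400
Iteration 2:
  x1 = (4 - (-1)·-0.3400) / (3) = 1.2200
  x2 = (-1 - (-1)·1.5000) / (5) = 0.1000
Residual b − A·x = (0.4400, -0.2800)

-0.2800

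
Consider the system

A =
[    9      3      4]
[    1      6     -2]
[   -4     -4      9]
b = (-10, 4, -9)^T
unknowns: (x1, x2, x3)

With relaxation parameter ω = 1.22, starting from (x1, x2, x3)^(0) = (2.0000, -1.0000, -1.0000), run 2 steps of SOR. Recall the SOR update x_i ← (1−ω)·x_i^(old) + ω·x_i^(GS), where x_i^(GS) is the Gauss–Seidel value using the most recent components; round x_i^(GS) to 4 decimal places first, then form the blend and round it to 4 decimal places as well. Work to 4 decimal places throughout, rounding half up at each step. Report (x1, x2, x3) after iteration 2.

(-0.9379, 0.4111, -1.2799)

Iteration 1:
  x1: GS value = (-10 - (3)·-1.0000 - (4)·-1.0000) / (9) = -0.3333;  x1 ← (1−ω)·2.0000 + ω·-0.3333 = -0.8466
  x2: GS value = (4 - (1)·-0.8466 - (-2)·-1.0000) / (6) = 0.4744;  x2 ← (1−ω)·-1.0000 + ω·0.4744 = 0.7988
  x3: GS value = (-9 - (-4)·-0.8466 - (-4)·0.7988) / (9) = -1.0212;  x3 ← (1−ω)·-1.0000 + ω·-1.0212 = -1.0259
Iteration 2:
  x1: GS value = (-10 - (3)·0.7988 - (4)·-1.0259) / (9) = -0.9214;  x1 ← (1−ω)·-0.8466 + ω·-0.9214 = -0.9379
  x2: GS value = (4 - (1)·-0.9379 - (-2)·-1.0259) / (6) = 0.4810;  x2 ← (1−ω)·0.7988 + ω·0.4810 = 0.4111
  x3: GS value = (-9 - (-4)·-0.9379 - (-4)·0.4111) / (9) = -1.2341;  x3 ← (1−ω)·-1.0259 + ω·-1.2341 = -1.2799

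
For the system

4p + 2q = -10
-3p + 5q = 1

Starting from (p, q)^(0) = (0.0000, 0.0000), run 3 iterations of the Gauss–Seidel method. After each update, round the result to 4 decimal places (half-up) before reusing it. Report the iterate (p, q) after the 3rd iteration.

(-2.0450, -1.0270)

Iteration 1:
  p = (-10 - (2)·0.0000) / (4) = -2.5000
  q = (1 - (-3)·-2.5000) / (5) = -1.3000
Iteration 2:
  p = (-10 - (2)·-1.3000) / (4) = -1.8500
  q = (1 - (-3)·-1.8500) / (5) = -0.9100
Iteration 3:
  p = (-10 - (2)·-0.9100) / (4) = -2.0450
  q = (1 - (-3)·-2.0450) / (5) = -1.0270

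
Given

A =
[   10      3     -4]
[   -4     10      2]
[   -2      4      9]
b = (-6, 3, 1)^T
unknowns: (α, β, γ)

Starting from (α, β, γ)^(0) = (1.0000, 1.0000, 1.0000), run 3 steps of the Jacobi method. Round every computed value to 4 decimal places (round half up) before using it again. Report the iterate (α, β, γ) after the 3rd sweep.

Iteration 1:
  α = (-6 - (3)·1.0000 - (-4)·1.0000) / (10) = -0.5000
  β = (3 - (-4)·1.0000 - (2)·1.0000) / (10) = 0.5000
  γ = (1 - (-2)·1.0000 - (4)·1.0000) / (9) = -0.1111
Iteration 2:
  α = (-6 - (3)·0.5000 - (-4)·-0.1111) / (10) = -0.7944
  β = (3 - (-4)·-0.5000 - (2)·-0.1111) / (10) = 0.1222
  γ = (1 - (-2)·-0.5000 - (4)·0.5000) / (9) = -0.2222
Iteration 3:
  α = (-6 - (3)·0.1222 - (-4)·-0.2222) / (10) = -0.7255
  β = (3 - (-4)·-0.7944 - (2)·-0.2222) / (10) = 0.0267
  γ = (1 - (-2)·-0.7944 - (4)·0.1222) / (9) = -0.1197

(-0.7255, 0.0267, -0.1197)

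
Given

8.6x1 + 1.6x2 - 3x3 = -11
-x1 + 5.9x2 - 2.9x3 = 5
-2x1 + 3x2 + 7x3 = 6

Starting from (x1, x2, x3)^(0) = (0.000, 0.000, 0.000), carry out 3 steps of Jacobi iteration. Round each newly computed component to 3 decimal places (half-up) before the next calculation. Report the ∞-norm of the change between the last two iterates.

Iteration 1:
  x1 = (-11 - (1.6)·0.000 - (-3)·0.000) / (8.6) = -1.279
  x2 = (5 - (-1)·0.000 - (-2.9)·0.000) / (5.9) = 0.847
  x3 = (6 - (-2)·0.000 - (3)·0.000) / (7) = 0.857
Iteration 2:
  x1 = (-11 - (1.6)·0.847 - (-3)·0.857) / (8.6) = -1.138
  x2 = (5 - (-1)·-1.279 - (-2.9)·0.857) / (5.9) = 1.052
  x3 = (6 - (-2)·-1.279 - (3)·0.847) / (7) = 0.129
Iteration 3:
  x1 = (-11 - (1.6)·1.052 - (-3)·0.129) / (8.6) = -1.430
  x2 = (5 - (-1)·-1.138 - (-2.9)·0.129) / (5.9) = 0.718
  x3 = (6 - (-2)·-1.138 - (3)·1.052) / (7) = 0.081
Change: (-0.292, -0.334, -0.048) → max |·| = 0.334

0.334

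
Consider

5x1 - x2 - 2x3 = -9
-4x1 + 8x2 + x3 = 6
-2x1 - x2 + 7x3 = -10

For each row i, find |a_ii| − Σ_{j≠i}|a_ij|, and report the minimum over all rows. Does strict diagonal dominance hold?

row 1: |5| − (1+2) = 2
row 2: |8| − (4+1) = 3
row 3: |7| − (2+1) = 4
minimum over rows = 2 → strictly diagonally dominant (convergence guaranteed)

2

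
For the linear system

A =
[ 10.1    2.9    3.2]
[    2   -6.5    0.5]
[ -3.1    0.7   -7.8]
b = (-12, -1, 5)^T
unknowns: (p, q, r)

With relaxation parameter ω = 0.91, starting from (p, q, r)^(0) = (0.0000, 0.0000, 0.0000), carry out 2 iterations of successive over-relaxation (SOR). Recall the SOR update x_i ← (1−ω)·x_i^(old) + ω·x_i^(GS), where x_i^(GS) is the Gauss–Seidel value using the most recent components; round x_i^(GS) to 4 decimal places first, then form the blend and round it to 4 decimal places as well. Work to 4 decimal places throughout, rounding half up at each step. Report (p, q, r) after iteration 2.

(-1.0767, -0.1905, -0.2280)

Iteration 1:
  p: GS value = (-12 - (2.9)·0.0000 - (3.2)·0.0000) / (10.1) = -1.1881;  p ← (1−ω)·0.0000 + ω·-1.1881 = -1.0812
  q: GS value = (-1 - (2)·-1.0812 - (0.5)·0.0000) / (-6.5) = -0.1788;  q ← (1−ω)·0.0000 + ω·-0.1788 = -0.1627
  r: GS value = (5 - (-3.1)·-1.0812 - (0.7)·-0.1627) / (-7.8) = -0.2259;  r ← (1−ω)·0.0000 + ω·-0.2259 = -0.2056
Iteration 2:
  p: GS value = (-12 - (2.9)·-0.1627 - (3.2)·-0.2056) / (10.1) = -1.0763;  p ← (1−ω)·-1.0812 + ω·-1.0763 = -1.0767
  q: GS value = (-1 - (2)·-1.0767 - (0.5)·-0.2056) / (-6.5) = -0.1933;  q ← (1−ω)·-0.1627 + ω·-0.1933 = -0.1905
  r: GS value = (5 - (-3.1)·-1.0767 - (0.7)·-0.1905) / (-7.8) = -0.2302;  r ← (1−ω)·-0.2056 + ω·-0.2302 = -0.2280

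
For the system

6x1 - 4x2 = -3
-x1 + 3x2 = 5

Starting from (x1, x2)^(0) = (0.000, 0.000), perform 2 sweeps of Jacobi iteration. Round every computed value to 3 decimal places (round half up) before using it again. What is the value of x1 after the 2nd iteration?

0.611

Iteration 1:
  x1 = (-3 - (-4)·0.000) / (6) = -0.500
  x2 = (5 - (-1)·0.000) / (3) = 1.667
Iteration 2:
  x1 = (-3 - (-4)·1.667) / (6) = 0.611
  x2 = (5 - (-1)·-0.500) / (3) = 1.500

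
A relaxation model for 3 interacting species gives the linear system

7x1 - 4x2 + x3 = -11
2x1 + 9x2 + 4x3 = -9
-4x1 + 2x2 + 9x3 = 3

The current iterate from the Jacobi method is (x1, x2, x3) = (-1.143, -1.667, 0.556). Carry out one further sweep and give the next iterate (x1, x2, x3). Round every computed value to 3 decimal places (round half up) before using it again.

(-2.603, -0.993, 0.196)

One sweep:
  x1 = (-11 - (-4)·-1.667 - (1)·0.556) / (7) = -2.603
  x2 = (-9 - (2)·-1.143 - (4)·0.556) / (9) = -0.993
  x3 = (3 - (-4)·-1.143 - (2)·-1.667) / (9) = 0.196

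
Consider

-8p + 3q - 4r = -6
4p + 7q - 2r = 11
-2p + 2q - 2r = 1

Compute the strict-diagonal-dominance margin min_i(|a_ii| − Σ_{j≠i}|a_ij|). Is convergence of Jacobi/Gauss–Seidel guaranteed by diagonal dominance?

-2

row 1: |-8| − (3+4) = 1
row 2: |7| − (4+2) = 1
row 3: |-2| − (2+2) = -2
minimum over rows = -2 → not strictly diagonally dominant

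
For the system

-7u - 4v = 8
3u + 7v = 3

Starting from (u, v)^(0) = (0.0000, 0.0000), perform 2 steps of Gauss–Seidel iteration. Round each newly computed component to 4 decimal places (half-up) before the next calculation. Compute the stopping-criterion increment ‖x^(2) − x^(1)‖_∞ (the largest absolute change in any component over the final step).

Iteration 1:
  u = (8 - (-4)·0.0000) / (-7) = -1.1429
  v = (3 - (3)·-1.1429) / (7) = 0.9184
Iteration 2:
  u = (8 - (-4)·0.9184) / (-7) = -1.6677
  v = (3 - (3)·-1.6677) / (7) = 1.1433
Change: (-0.5248, 0.2249) → max |·| = 0.5248

0.5248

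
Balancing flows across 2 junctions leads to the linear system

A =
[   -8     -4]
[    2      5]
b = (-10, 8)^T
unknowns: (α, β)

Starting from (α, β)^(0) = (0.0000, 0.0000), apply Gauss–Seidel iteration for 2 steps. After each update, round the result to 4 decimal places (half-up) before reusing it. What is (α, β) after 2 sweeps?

(0.7000, 1.3200)

Iteration 1:
  α = (-10 - (-4)·0.0000) / (-8) = 1.2500
  β = (8 - (2)·1.2500) / (5) = 1.1000
Iteration 2:
  α = (-10 - (-4)·1.1000) / (-8) = 0.7000
  β = (8 - (2)·0.7000) / (5) = 1.3200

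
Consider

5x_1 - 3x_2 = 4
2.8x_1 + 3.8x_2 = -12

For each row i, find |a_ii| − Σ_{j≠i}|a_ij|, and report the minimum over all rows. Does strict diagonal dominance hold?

row 1: |5| − (3) = 2
row 2: |3.8| − (2.8) = 1
minimum over rows = 1 → strictly diagonally dominant (convergence guaranteed)

1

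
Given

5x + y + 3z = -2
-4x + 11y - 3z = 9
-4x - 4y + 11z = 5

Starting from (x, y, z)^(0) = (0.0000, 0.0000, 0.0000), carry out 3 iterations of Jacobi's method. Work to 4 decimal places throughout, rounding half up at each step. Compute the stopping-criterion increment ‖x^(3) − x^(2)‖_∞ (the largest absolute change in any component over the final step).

0.1665

Iteration 1:
  x = (-2 - (1)·0.0000 - (3)·0.0000) / (5) = -0.4000
  y = (9 - (-4)·0.0000 - (-3)·0.0000) / (11) = 0.8182
  z = (5 - (-4)·0.0000 - (-4)·0.0000) / (11) = 0.4545
Iteration 2:
  x = (-2 - (1)·0.8182 - (3)·0.4545) / (5) = -0.8363
  y = (9 - (-4)·-0.4000 - (-3)·0.4545) / (11) = 0.7967
  z = (5 - (-4)·-0.4000 - (-4)·0.8182) / (11) = 0.6066
Iteration 3:
  x = (-2 - (1)·0.7967 - (3)·0.6066) / (5) = -0.9233
  y = (9 - (-4)·-0.8363 - (-3)·0.6066) / (11) = 0.6795
  z = (5 - (-4)·-0.8363 - (-4)·0.7967) / (11) = 0.4401
Change: (-0.0870, -0.1172, -0.1665) → max |·| = 0.1665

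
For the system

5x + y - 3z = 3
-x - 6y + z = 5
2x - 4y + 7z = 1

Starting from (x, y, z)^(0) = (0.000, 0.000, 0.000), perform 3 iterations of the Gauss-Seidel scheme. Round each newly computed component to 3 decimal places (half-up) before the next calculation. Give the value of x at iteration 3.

Iteration 1:
  x = (3 - (1)·0.000 - (-3)·0.000) / (5) = 0.600
  y = (5 - (-1)·0.600 - (1)·0.000) / (-6) = -0.933
  z = (1 - (2)·0.600 - (-4)·-0.933) / (7) = -0.562
Iteration 2:
  x = (3 - (1)·-0.933 - (-3)·-0.562) / (5) = 0.449
  y = (5 - (-1)·0.449 - (1)·-0.562) / (-6) = -1.002
  z = (1 - (2)·0.449 - (-4)·-1.002) / (7) = -0.558
Iteration 3:
  x = (3 - (1)·-1.002 - (-3)·-0.558) / (5) = 0.466
  y = (5 - (-1)·0.466 - (1)·-0.558) / (-6) = -1.004
  z = (1 - (2)·0.466 - (-4)·-1.004) / (7) = -0.564

0.466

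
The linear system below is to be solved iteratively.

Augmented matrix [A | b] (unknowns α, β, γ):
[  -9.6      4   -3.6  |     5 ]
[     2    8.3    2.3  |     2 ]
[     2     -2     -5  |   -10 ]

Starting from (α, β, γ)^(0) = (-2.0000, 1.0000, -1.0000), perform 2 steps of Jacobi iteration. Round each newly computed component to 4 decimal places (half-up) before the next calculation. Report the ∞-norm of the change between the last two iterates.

Iteration 1:
  α = (5 - (4)·1.0000 - (-3.6)·-1.0000) / (-9.6) = 0.2708
  β = (2 - (2)·-2.0000 - (2.3)·-1.0000) / (8.3) = 1.0000
  γ = (-10 - (2)·-2.0000 - (-2)·1.0000) / (-5) = 0.8000
Iteration 2:
  α = (5 - (4)·1.0000 - (-3.6)·0.8000) / (-9.6) = -0.4042
  β = (2 - (2)·0.2708 - (2.3)·0.8000) / (8.3) = -0.0460
  γ = (-10 - (2)·0.2708 - (-2)·1.0000) / (-5) = 1.7083
Change: (-0.6750, -1.0460, 0.9083) → max |·| = 1.0460

1.0460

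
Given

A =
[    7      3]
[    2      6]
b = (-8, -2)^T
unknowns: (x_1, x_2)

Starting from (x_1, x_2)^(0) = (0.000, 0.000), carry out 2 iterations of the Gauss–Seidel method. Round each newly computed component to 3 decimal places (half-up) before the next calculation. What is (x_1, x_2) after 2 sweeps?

(-1.163, 0.054)

Iteration 1:
  x_1 = (-8 - (3)·0.000) / (7) = -1.143
  x_2 = (-2 - (2)·-1.143) / (6) = 0.048
Iteration 2:
  x_1 = (-8 - (3)·0.048) / (7) = -1.163
  x_2 = (-2 - (2)·-1.163) / (6) = 0.054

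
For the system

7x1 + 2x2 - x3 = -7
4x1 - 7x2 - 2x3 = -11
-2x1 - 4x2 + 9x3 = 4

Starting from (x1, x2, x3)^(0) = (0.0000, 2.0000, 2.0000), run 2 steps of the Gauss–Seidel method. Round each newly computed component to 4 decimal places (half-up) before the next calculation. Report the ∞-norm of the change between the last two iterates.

Iteration 1:
  x1 = (-7 - (2)·2.0000 - (-1)·2.0000) / (7) = -1.2857
  x2 = (-11 - (4)·-1.2857 - (-2)·2.0000) / (-7) = 0.2653
  x3 = (4 - (-2)·-1.2857 - (-4)·0.2653) / (9) = 0.2766
Iteration 2:
  x1 = (-7 - (2)·0.2653 - (-1)·0.2766) / (7) = -1.0363
  x2 = (-11 - (4)·-1.0363 - (-2)·0.2766) / (-7) = 0.9002
  x3 = (4 - (-2)·-1.0363 - (-4)·0.9002) / (9) = 0.6142
Change: (0.2494, 0.6349, 0.3376) → max |·| = 0.6349

0.6349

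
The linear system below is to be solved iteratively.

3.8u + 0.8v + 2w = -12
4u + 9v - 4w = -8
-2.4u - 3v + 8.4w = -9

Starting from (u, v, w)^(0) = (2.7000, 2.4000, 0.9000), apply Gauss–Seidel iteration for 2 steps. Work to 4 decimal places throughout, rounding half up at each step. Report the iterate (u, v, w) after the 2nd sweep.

(-2.5098, -0.5607, -1.9888)

Iteration 1:
  u = (-12 - (0.8)·2.4000 - (2)·0.9000) / (3.8) = -4.1368
  v = (-8 - (4)·-4.1368 - (-4)·0.9000) / (9) = 1.3497
  w = (-9 - (-2.4)·-4.1368 - (-3)·1.3497) / (8.4) = -1.7713
Iteration 2:
  u = (-12 - (0.8)·1.3497 - (2)·-1.7713) / (3.8) = -2.5098
  v = (-8 - (4)·-2.5098 - (-4)·-1.7713) / (9) = -0.5607
  w = (-9 - (-2.4)·-2.5098 - (-3)·-0.5607) / (8.4) = -1.9888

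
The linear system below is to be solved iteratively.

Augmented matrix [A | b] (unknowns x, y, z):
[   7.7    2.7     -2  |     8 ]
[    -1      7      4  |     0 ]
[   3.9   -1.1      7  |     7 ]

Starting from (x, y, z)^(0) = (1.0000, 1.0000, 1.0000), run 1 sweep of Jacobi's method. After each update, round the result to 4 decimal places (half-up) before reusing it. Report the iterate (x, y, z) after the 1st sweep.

Iteration 1:
  x = (8 - (2.7)·1.0000 - (-2)·1.0000) / (7.7) = 0.9481
  y = (0 - (-1)·1.0000 - (4)·1.0000) / (7) = -0.4286
  z = (7 - (3.9)·1.0000 - (-1.1)·1.0000) / (7) = 0.6000

(0.9481, -0.4286, 0.6000)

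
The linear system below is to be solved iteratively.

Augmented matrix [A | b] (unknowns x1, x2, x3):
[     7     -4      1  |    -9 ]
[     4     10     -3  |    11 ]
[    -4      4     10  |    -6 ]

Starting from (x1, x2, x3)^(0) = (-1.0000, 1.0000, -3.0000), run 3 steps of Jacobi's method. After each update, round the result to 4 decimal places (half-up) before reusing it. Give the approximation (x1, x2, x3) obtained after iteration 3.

Iteration 1:
  x1 = (-9 - (-4)·1.0000 - (1)·-3.0000) / (7) = -0.2857
  x2 = (11 - (4)·-1.0000 - (-3)·-3.0000) / (10) = 0.6000
  x3 = (-6 - (-4)·-1.0000 - (4)·1.0000) / (10) = -1.4000
Iteration 2:
  x1 = (-9 - (-4)·0.6000 - (1)·-1.4000) / (7) = -0.7429
  x2 = (11 - (4)·-0.2857 - (-3)·-1.4000) / (10) = 0.7943
  x3 = (-6 - (-4)·-0.2857 - (4)·0.6000) / (10) = -0.9543
Iteration 3:
  x1 = (-9 - (-4)·0.7943 - (1)·-0.9543) / (7) = -0.6955
  x2 = (11 - (4)·-0.7429 - (-3)·-0.9543) / (10) = 1.1109
  x3 = (-6 - (-4)·-0.7429 - (4)·0.7943) / (10) = -1.2149

(-0.6955, 1.1109, -1.2149)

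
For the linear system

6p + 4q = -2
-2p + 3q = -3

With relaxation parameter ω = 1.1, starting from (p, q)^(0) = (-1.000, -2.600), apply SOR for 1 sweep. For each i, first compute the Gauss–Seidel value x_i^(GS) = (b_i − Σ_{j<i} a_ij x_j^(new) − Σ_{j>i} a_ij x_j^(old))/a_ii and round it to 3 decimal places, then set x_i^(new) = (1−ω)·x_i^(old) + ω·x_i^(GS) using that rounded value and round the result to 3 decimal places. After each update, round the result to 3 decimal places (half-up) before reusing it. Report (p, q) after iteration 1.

(1.640, 0.362)

Iteration 1:
  p: GS value = (-2 - (4)·-2.600) / (6) = 1.400;  p ← (1−ω)·-1.000 + ω·1.400 = 1.640
  q: GS value = (-3 - (-2)·1.640) / (3) = 0.093;  q ← (1−ω)·-2.600 + ω·0.093 = 0.362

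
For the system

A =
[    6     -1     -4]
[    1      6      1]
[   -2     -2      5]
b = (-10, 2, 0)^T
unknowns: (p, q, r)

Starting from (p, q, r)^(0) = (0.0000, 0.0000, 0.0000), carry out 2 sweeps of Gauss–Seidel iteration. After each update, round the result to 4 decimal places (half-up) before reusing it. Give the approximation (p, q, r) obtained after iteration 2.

Iteration 1:
  p = (-10 - (-1)·0.0000 - (-4)·0.0000) / (6) = -1.6667
  q = (2 - (1)·-1.6667 - (1)·0.0000) / (6) = 0.6111
  r = (0 - (-2)·-1.6667 - (-2)·0.6111) / (5) = -0.4222
Iteration 2:
  p = (-10 - (-1)·0.6111 - (-4)·-0.4222) / (6) = -1.8463
  q = (2 - (1)·-1.8463 - (1)·-0.4222) / (6) = 0.7114
  r = (0 - (-2)·-1.8463 - (-2)·0.7114) / (5) = -0.4540

(-1.8463, 0.7114, -0.4540)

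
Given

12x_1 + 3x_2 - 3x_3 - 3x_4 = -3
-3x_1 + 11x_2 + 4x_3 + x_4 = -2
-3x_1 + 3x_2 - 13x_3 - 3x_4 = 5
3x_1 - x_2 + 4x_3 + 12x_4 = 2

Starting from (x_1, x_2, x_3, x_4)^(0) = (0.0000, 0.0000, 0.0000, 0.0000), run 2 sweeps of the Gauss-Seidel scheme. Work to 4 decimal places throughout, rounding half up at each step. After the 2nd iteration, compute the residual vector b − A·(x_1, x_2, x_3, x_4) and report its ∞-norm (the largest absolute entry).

Iteration 1:
  x_1 = (-3 - (3)·0.0000 - (-3)·0.0000 - (-3)·0.0000) / (12) = -0.2500
  x_2 = (-2 - (-3)·-0.2500 - (4)·0.0000 - (1)·0.0000) / (11) = -0.2500
  x_3 = (5 - (-3)·-0.2500 - (3)·-0.2500 - (-3)·0.0000) / (-13) = -0.3846
  x_4 = (2 - (3)·-0.2500 - (-1)·-0.2500 - (4)·-0.3846) / (12) = 0.3365
Iteration 2:
  x_1 = (-3 - (3)·-0.2500 - (-3)·-0.3846 - (-3)·0.3365) / (12) = -0.1995
  x_2 = (-2 - (-3)·-0.1995 - (4)·-0.3846 - (1)·0.3365) / (11) = -0.1270
  x_3 = (5 - (-3)·-0.1995 - (3)·-0.1270 - (-3)·0.3365) / (-13) = -0.4455
  x_4 = (2 - (3)·-0.1995 - (-1)·-0.1270 - (4)·-0.4455) / (12) = 0.3545
Residual b − A·x = (-0.4980, 0.2260, 0.0545, -0.0005); ∞-norm = 0.4980

0.4980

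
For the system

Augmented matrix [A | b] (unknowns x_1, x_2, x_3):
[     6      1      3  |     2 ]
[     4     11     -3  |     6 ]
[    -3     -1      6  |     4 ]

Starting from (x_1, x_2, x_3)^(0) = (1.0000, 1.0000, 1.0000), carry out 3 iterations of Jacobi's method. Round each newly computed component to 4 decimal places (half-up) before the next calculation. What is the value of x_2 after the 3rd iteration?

Iteration 1:
  x_1 = (2 - (1)·1.0000 - (3)·1.0000) / (6) = -0.3333
  x_2 = (6 - (4)·1.0000 - (-3)·1.0000) / (11) = 0.4545
  x_3 = (4 - (-3)·1.0000 - (-1)·1.0000) / (6) = 1.3333
Iteration 2:
  x_1 = (2 - (1)·0.4545 - (3)·1.3333) / (6) = -0.4091
  x_2 = (6 - (4)·-0.3333 - (-3)·1.3333) / (11) = 1.0303
  x_3 = (4 - (-3)·-0.3333 - (-1)·0.4545) / (6) = 0.5758
Iteration 3:
  x_1 = (2 - (1)·1.0303 - (3)·0.5758) / (6) = -0.1263
  x_2 = (6 - (4)·-0.4091 - (-3)·0.5758) / (11) = 0.8513
  x_3 = (4 - (-3)·-0.4091 - (-1)·1.0303) / (6) = 0.6338

0.8513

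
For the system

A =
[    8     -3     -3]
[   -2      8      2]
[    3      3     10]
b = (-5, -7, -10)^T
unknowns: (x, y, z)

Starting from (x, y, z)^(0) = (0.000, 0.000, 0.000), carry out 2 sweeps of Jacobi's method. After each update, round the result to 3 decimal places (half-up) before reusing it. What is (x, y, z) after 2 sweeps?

(-1.328, -0.781, -0.550)

Iteration 1:
  x = (-5 - (-3)·0.000 - (-3)·0.000) / (8) = -0.625
  y = (-7 - (-2)·0.000 - (2)·0.000) / (8) = -0.875
  z = (-10 - (3)·0.000 - (3)·0.000) / (10) = -1.000
Iteration 2:
  x = (-5 - (-3)·-0.875 - (-3)·-1.000) / (8) = -1.328
  y = (-7 - (-2)·-0.625 - (2)·-1.000) / (8) = -0.781
  z = (-10 - (3)·-0.625 - (3)·-0.875) / (10) = -0.550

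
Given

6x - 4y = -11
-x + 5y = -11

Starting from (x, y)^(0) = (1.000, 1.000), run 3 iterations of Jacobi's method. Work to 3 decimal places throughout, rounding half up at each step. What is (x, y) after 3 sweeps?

Iteration 1:
  x = (-11 - (-4)·1.000) / (6) = -1.167
  y = (-11 - (-1)·1.000) / (5) = -2.000
Iteration 2:
  x = (-11 - (-4)·-2.000) / (6) = -3.167
  y = (-11 - (-1)·-1.167) / (5) = -2.433
Iteration 3:
  x = (-11 - (-4)·-2.433) / (6) = -3.455
  y = (-11 - (-1)·-3.167) / (5) = -2.833

(-3.455, -2.833)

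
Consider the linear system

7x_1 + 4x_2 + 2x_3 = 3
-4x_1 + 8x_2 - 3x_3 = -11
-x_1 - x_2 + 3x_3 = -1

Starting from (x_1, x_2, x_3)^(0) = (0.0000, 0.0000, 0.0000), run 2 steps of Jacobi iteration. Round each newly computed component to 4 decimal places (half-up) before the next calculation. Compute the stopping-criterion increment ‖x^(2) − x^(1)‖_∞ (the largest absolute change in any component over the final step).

Iteration 1:
  x_1 = (3 - (4)·0.0000 - (2)·0.0000) / (7) = 0.4286
  x_2 = (-11 - (-4)·0.0000 - (-3)·0.0000) / (8) = -1.3750
  x_3 = (-1 - (-1)·0.0000 - (-1)·0.0000) / (3) = -0.3333
Iteration 2:
  x_1 = (3 - (4)·-1.3750 - (2)·-0.3333) / (7) = 1.3095
  x_2 = (-11 - (-4)·0.4286 - (-3)·-0.3333) / (8) = -1.2857
  x_3 = (-1 - (-1)·0.4286 - (-1)·-1.3750) / (3) = -0.6488
Change: (0.8809, 0.0893, -0.3155) → max |·| = 0.8809

0.8809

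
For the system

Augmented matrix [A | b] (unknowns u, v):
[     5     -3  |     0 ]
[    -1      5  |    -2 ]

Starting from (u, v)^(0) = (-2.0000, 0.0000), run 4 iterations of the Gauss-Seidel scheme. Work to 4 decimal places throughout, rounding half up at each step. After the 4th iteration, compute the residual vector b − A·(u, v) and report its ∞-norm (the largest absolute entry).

0.0020

Iteration 1:
  u = (0 - (-3)·0.0000) / (5) = 0.0000
  v = (-2 - (-1)·0.0000) / (5) = -0.4000
Iteration 2:
  u = (0 - (-3)·-0.4000) / (5) = -0.2400
  v = (-2 - (-1)·-0.2400) / (5) = -0.4480
Iteration 3:
  u = (0 - (-3)·-0.4480) / (5) = -0.2688
  v = (-2 - (-1)·-0.2688) / (5) = -0.4538
Iteration 4:
  u = (0 - (-3)·-0.4538) / (5) = -0.2723
  v = (-2 - (-1)·-0.2723) / (5) = -0.4545
Residual b − A·x = (-0.0020, 0.0002); ∞-norm = 0.0020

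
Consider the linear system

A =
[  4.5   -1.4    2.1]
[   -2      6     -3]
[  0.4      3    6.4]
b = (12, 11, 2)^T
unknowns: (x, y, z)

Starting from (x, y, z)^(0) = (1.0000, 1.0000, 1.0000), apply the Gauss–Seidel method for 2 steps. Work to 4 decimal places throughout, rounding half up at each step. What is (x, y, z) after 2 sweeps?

(4.2740, 2.5927, -1.1700)

Iteration 1:
  x = (12 - (-1.4)·1.0000 - (2.1)·1.0000) / (4.5) = 2.5111
  y = (11 - (-2)·2.5111 - (-3)·1.0000) / (6) = 3.1704
  z = (2 - (0.4)·2.5111 - (3)·3.1704) / (6.4) = -1.3306
Iteration 2:
  x = (12 - (-1.4)·3.1704 - (2.1)·-1.3306) / (4.5) = 4.2740
  y = (11 - (-2)·4.2740 - (-3)·-1.3306) / (6) = 2.5927
  z = (2 - (0.4)·4.2740 - (3)·2.5927) / (6.4) = -1.1700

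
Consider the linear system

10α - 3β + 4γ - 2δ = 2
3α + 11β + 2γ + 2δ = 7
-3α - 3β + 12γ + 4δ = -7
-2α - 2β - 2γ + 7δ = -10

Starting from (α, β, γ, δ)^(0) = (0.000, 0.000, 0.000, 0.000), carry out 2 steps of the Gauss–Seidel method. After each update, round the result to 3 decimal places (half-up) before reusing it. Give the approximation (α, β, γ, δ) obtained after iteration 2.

(0.267, 0.873, 0.140, -1.063)

Iteration 1:
  α = (2 - (-3)·0.000 - (4)·0.000 - (-2)·0.000) / (10) = 0.200
  β = (7 - (3)·0.200 - (2)·0.000 - (2)·0.000) / (11) = 0.582
  γ = (-7 - (-3)·0.200 - (-3)·0.582 - (4)·0.000) / (12) = -0.388
  δ = (-10 - (-2)·0.200 - (-2)·0.582 - (-2)·-0.388) / (7) = -1.316
Iteration 2:
  α = (2 - (-3)·0.582 - (4)·-0.388 - (-2)·-1.316) / (10) = 0.267
  β = (7 - (3)·0.267 - (2)·-0.388 - (2)·-1.316) / (11) = 0.873
  γ = (-7 - (-3)·0.267 - (-3)·0.873 - (4)·-1.316) / (12) = 0.140
  δ = (-10 - (-2)·0.267 - (-2)·0.873 - (-2)·0.140) / (7) = -1.063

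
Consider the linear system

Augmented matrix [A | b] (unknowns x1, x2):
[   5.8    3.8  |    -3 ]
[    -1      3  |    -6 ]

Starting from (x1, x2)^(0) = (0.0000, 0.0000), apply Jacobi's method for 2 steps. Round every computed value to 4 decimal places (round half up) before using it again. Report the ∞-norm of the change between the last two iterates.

Iteration 1:
  x1 = (-3 - (3.8)·0.0000) / (5.8) = -0.5172
  x2 = (-6 - (-1)·0.0000) / (3) = -2.0000
Iteration 2:
  x1 = (-3 - (3.8)·-2.0000) / (5.8) = 0.7931
  x2 = (-6 - (-1)·-0.5172) / (3) = -2.1724
Change: (1.3103, -0.1724) → max |·| = 1.3103

1.3103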